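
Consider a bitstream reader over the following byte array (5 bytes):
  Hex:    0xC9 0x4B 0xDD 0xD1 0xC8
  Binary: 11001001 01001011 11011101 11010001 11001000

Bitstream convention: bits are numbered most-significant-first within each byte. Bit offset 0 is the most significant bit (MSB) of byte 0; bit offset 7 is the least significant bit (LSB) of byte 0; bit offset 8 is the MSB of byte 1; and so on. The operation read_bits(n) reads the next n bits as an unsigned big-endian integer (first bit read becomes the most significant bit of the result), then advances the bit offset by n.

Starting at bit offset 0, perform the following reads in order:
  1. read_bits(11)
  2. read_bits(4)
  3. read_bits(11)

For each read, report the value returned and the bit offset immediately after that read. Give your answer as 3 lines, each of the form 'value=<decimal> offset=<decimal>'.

Answer: value=1610 offset=11
value=5 offset=15
value=1911 offset=26

Derivation:
Read 1: bits[0:11] width=11 -> value=1610 (bin 11001001010); offset now 11 = byte 1 bit 3; 29 bits remain
Read 2: bits[11:15] width=4 -> value=5 (bin 0101); offset now 15 = byte 1 bit 7; 25 bits remain
Read 3: bits[15:26] width=11 -> value=1911 (bin 11101110111); offset now 26 = byte 3 bit 2; 14 bits remain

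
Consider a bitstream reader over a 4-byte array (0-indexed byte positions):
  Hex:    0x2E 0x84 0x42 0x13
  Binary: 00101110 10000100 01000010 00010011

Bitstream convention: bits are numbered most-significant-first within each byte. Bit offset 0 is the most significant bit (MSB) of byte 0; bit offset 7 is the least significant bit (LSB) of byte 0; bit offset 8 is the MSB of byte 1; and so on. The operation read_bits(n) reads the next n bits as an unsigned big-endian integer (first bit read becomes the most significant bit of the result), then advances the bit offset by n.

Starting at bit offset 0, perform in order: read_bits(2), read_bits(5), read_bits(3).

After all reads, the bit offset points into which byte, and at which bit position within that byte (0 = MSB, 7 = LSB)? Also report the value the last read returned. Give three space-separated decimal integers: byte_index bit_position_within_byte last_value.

Read 1: bits[0:2] width=2 -> value=0 (bin 00); offset now 2 = byte 0 bit 2; 30 bits remain
Read 2: bits[2:7] width=5 -> value=23 (bin 10111); offset now 7 = byte 0 bit 7; 25 bits remain
Read 3: bits[7:10] width=3 -> value=2 (bin 010); offset now 10 = byte 1 bit 2; 22 bits remain

Answer: 1 2 2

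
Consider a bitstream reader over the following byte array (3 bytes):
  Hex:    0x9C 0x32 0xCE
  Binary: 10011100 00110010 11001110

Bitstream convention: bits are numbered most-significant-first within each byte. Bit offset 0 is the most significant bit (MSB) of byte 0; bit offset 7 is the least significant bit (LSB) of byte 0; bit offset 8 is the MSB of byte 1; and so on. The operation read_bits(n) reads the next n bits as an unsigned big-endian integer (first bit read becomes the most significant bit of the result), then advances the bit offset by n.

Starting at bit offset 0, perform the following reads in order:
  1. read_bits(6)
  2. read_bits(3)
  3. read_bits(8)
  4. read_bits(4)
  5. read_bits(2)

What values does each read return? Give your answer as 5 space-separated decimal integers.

Read 1: bits[0:6] width=6 -> value=39 (bin 100111); offset now 6 = byte 0 bit 6; 18 bits remain
Read 2: bits[6:9] width=3 -> value=0 (bin 000); offset now 9 = byte 1 bit 1; 15 bits remain
Read 3: bits[9:17] width=8 -> value=101 (bin 01100101); offset now 17 = byte 2 bit 1; 7 bits remain
Read 4: bits[17:21] width=4 -> value=9 (bin 1001); offset now 21 = byte 2 bit 5; 3 bits remain
Read 5: bits[21:23] width=2 -> value=3 (bin 11); offset now 23 = byte 2 bit 7; 1 bits remain

Answer: 39 0 101 9 3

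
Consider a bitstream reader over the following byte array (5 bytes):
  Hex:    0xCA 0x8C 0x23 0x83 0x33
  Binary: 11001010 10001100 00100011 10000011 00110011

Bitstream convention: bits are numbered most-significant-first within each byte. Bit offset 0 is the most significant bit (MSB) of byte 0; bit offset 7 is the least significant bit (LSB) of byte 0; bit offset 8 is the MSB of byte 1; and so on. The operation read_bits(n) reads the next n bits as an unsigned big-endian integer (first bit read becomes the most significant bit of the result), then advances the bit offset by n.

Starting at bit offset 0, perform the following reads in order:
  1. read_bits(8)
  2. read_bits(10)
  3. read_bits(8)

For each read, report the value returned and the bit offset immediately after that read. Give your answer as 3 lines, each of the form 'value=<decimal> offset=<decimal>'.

Answer: value=202 offset=8
value=560 offset=18
value=142 offset=26

Derivation:
Read 1: bits[0:8] width=8 -> value=202 (bin 11001010); offset now 8 = byte 1 bit 0; 32 bits remain
Read 2: bits[8:18] width=10 -> value=560 (bin 1000110000); offset now 18 = byte 2 bit 2; 22 bits remain
Read 3: bits[18:26] width=8 -> value=142 (bin 10001110); offset now 26 = byte 3 bit 2; 14 bits remain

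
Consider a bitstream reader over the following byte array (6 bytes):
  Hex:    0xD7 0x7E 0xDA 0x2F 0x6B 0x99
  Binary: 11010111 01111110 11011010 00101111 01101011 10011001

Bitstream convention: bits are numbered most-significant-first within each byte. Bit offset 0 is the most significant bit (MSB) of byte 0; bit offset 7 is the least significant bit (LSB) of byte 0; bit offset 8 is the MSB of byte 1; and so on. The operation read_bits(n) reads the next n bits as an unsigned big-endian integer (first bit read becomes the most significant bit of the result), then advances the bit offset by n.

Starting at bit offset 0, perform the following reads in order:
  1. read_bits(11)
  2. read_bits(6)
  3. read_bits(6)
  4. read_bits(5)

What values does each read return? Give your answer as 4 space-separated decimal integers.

Read 1: bits[0:11] width=11 -> value=1723 (bin 11010111011); offset now 11 = byte 1 bit 3; 37 bits remain
Read 2: bits[11:17] width=6 -> value=61 (bin 111101); offset now 17 = byte 2 bit 1; 31 bits remain
Read 3: bits[17:23] width=6 -> value=45 (bin 101101); offset now 23 = byte 2 bit 7; 25 bits remain
Read 4: bits[23:28] width=5 -> value=2 (bin 00010); offset now 28 = byte 3 bit 4; 20 bits remain

Answer: 1723 61 45 2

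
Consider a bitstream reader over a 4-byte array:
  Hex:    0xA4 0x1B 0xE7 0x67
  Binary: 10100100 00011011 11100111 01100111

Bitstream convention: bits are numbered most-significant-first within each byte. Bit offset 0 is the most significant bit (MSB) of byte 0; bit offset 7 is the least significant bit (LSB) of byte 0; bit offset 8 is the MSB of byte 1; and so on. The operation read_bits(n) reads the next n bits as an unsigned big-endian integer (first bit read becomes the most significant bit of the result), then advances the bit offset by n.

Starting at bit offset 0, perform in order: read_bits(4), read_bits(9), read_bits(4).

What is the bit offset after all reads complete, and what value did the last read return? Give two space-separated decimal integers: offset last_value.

Answer: 17 7

Derivation:
Read 1: bits[0:4] width=4 -> value=10 (bin 1010); offset now 4 = byte 0 bit 4; 28 bits remain
Read 2: bits[4:13] width=9 -> value=131 (bin 010000011); offset now 13 = byte 1 bit 5; 19 bits remain
Read 3: bits[13:17] width=4 -> value=7 (bin 0111); offset now 17 = byte 2 bit 1; 15 bits remain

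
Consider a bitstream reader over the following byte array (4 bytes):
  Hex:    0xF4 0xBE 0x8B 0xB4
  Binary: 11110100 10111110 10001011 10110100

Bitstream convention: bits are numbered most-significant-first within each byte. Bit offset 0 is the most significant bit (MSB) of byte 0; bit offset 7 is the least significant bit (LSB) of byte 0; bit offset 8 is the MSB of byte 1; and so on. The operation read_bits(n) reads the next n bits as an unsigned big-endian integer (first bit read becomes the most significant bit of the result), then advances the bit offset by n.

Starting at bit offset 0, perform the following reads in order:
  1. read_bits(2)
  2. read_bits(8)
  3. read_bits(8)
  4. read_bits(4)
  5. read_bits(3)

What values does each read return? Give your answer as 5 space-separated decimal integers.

Answer: 3 210 250 2 7

Derivation:
Read 1: bits[0:2] width=2 -> value=3 (bin 11); offset now 2 = byte 0 bit 2; 30 bits remain
Read 2: bits[2:10] width=8 -> value=210 (bin 11010010); offset now 10 = byte 1 bit 2; 22 bits remain
Read 3: bits[10:18] width=8 -> value=250 (bin 11111010); offset now 18 = byte 2 bit 2; 14 bits remain
Read 4: bits[18:22] width=4 -> value=2 (bin 0010); offset now 22 = byte 2 bit 6; 10 bits remain
Read 5: bits[22:25] width=3 -> value=7 (bin 111); offset now 25 = byte 3 bit 1; 7 bits remain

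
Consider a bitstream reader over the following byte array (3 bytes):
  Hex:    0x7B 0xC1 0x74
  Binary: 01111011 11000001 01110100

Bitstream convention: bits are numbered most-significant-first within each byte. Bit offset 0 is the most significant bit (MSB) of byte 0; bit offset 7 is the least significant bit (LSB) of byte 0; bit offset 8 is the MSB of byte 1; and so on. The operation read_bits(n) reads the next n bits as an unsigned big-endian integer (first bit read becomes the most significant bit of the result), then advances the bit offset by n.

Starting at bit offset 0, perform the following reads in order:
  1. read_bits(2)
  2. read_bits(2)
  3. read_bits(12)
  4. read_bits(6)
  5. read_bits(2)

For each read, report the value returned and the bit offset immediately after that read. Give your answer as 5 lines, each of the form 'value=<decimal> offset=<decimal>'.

Read 1: bits[0:2] width=2 -> value=1 (bin 01); offset now 2 = byte 0 bit 2; 22 bits remain
Read 2: bits[2:4] width=2 -> value=3 (bin 11); offset now 4 = byte 0 bit 4; 20 bits remain
Read 3: bits[4:16] width=12 -> value=3009 (bin 101111000001); offset now 16 = byte 2 bit 0; 8 bits remain
Read 4: bits[16:22] width=6 -> value=29 (bin 011101); offset now 22 = byte 2 bit 6; 2 bits remain
Read 5: bits[22:24] width=2 -> value=0 (bin 00); offset now 24 = byte 3 bit 0; 0 bits remain

Answer: value=1 offset=2
value=3 offset=4
value=3009 offset=16
value=29 offset=22
value=0 offset=24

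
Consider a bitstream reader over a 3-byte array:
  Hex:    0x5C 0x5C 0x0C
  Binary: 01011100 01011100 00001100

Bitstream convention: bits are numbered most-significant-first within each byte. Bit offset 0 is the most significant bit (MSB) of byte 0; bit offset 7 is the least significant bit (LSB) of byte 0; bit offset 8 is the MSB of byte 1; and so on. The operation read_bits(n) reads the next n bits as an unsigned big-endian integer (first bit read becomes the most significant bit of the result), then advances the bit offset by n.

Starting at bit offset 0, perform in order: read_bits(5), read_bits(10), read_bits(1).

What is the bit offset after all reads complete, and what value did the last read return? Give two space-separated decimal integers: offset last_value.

Answer: 16 0

Derivation:
Read 1: bits[0:5] width=5 -> value=11 (bin 01011); offset now 5 = byte 0 bit 5; 19 bits remain
Read 2: bits[5:15] width=10 -> value=558 (bin 1000101110); offset now 15 = byte 1 bit 7; 9 bits remain
Read 3: bits[15:16] width=1 -> value=0 (bin 0); offset now 16 = byte 2 bit 0; 8 bits remain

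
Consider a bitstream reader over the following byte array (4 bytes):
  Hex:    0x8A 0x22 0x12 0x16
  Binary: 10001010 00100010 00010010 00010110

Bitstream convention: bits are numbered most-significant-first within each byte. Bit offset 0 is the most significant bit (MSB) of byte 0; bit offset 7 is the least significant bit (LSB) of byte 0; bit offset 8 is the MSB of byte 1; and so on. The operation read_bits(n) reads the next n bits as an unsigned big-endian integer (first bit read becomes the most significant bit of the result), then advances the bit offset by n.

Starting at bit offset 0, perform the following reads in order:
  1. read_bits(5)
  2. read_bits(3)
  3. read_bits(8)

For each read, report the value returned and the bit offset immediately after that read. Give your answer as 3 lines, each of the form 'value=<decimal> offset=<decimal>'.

Answer: value=17 offset=5
value=2 offset=8
value=34 offset=16

Derivation:
Read 1: bits[0:5] width=5 -> value=17 (bin 10001); offset now 5 = byte 0 bit 5; 27 bits remain
Read 2: bits[5:8] width=3 -> value=2 (bin 010); offset now 8 = byte 1 bit 0; 24 bits remain
Read 3: bits[8:16] width=8 -> value=34 (bin 00100010); offset now 16 = byte 2 bit 0; 16 bits remain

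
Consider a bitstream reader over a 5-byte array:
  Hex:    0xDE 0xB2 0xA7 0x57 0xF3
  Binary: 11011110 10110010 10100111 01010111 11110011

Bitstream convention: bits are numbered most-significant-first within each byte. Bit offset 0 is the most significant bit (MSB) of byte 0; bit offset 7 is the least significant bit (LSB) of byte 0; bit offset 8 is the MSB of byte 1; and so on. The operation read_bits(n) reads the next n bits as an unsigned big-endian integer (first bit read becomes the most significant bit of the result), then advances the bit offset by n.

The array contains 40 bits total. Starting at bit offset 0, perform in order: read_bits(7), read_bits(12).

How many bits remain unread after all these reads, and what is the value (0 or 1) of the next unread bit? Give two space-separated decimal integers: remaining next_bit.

Read 1: bits[0:7] width=7 -> value=111 (bin 1101111); offset now 7 = byte 0 bit 7; 33 bits remain
Read 2: bits[7:19] width=12 -> value=1429 (bin 010110010101); offset now 19 = byte 2 bit 3; 21 bits remain

Answer: 21 0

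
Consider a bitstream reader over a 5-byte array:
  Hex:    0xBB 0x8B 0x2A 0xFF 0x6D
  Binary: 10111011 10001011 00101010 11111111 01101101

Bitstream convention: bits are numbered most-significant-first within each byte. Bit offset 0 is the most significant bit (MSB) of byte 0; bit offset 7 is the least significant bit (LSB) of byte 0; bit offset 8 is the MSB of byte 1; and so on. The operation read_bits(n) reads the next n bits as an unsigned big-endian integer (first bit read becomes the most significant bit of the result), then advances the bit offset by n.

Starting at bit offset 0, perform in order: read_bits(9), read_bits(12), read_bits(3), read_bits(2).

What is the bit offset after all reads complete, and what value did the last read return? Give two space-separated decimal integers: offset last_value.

Read 1: bits[0:9] width=9 -> value=375 (bin 101110111); offset now 9 = byte 1 bit 1; 31 bits remain
Read 2: bits[9:21] width=12 -> value=357 (bin 000101100101); offset now 21 = byte 2 bit 5; 19 bits remain
Read 3: bits[21:24] width=3 -> value=2 (bin 010); offset now 24 = byte 3 bit 0; 16 bits remain
Read 4: bits[24:26] width=2 -> value=3 (bin 11); offset now 26 = byte 3 bit 2; 14 bits remain

Answer: 26 3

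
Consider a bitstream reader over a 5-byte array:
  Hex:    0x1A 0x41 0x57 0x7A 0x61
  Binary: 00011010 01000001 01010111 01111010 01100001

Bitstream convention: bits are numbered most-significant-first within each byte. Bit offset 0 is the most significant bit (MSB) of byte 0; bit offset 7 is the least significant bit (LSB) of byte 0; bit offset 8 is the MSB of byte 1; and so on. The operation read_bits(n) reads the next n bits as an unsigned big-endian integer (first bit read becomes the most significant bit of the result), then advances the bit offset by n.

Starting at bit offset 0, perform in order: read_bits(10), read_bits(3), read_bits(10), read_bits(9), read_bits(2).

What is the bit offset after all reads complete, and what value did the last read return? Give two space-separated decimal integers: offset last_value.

Read 1: bits[0:10] width=10 -> value=105 (bin 0001101001); offset now 10 = byte 1 bit 2; 30 bits remain
Read 2: bits[10:13] width=3 -> value=0 (bin 000); offset now 13 = byte 1 bit 5; 27 bits remain
Read 3: bits[13:23] width=10 -> value=171 (bin 0010101011); offset now 23 = byte 2 bit 7; 17 bits remain
Read 4: bits[23:32] width=9 -> value=378 (bin 101111010); offset now 32 = byte 4 bit 0; 8 bits remain
Read 5: bits[32:34] width=2 -> value=1 (bin 01); offset now 34 = byte 4 bit 2; 6 bits remain

Answer: 34 1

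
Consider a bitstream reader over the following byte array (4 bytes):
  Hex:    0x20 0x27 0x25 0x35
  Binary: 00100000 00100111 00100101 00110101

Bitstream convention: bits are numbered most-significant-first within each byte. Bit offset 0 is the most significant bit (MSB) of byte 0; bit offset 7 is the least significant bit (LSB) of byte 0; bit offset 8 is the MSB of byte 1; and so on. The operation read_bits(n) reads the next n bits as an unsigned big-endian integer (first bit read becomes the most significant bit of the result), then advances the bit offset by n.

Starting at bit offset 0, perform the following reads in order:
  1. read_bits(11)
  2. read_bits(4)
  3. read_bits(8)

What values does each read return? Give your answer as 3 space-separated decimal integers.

Answer: 257 3 146

Derivation:
Read 1: bits[0:11] width=11 -> value=257 (bin 00100000001); offset now 11 = byte 1 bit 3; 21 bits remain
Read 2: bits[11:15] width=4 -> value=3 (bin 0011); offset now 15 = byte 1 bit 7; 17 bits remain
Read 3: bits[15:23] width=8 -> value=146 (bin 10010010); offset now 23 = byte 2 bit 7; 9 bits remain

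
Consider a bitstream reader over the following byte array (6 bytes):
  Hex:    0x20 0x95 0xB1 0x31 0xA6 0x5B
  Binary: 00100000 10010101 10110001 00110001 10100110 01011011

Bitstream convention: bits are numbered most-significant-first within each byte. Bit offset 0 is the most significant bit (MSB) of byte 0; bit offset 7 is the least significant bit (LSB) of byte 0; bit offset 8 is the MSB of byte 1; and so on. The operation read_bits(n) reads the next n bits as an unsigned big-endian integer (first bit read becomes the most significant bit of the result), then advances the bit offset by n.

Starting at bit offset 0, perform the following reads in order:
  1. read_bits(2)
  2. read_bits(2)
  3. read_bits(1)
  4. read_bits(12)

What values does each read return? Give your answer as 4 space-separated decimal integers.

Answer: 0 2 0 299

Derivation:
Read 1: bits[0:2] width=2 -> value=0 (bin 00); offset now 2 = byte 0 bit 2; 46 bits remain
Read 2: bits[2:4] width=2 -> value=2 (bin 10); offset now 4 = byte 0 bit 4; 44 bits remain
Read 3: bits[4:5] width=1 -> value=0 (bin 0); offset now 5 = byte 0 bit 5; 43 bits remain
Read 4: bits[5:17] width=12 -> value=299 (bin 000100101011); offset now 17 = byte 2 bit 1; 31 bits remain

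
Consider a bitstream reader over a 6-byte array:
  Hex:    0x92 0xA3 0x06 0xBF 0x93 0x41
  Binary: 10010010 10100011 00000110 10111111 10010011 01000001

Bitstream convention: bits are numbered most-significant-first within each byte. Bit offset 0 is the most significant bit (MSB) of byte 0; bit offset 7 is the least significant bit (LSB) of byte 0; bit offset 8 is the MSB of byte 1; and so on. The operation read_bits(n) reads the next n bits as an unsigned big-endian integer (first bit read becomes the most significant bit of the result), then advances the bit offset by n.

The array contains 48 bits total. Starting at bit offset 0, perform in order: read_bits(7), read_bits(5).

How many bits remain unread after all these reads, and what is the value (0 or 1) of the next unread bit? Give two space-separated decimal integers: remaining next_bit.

Read 1: bits[0:7] width=7 -> value=73 (bin 1001001); offset now 7 = byte 0 bit 7; 41 bits remain
Read 2: bits[7:12] width=5 -> value=10 (bin 01010); offset now 12 = byte 1 bit 4; 36 bits remain

Answer: 36 0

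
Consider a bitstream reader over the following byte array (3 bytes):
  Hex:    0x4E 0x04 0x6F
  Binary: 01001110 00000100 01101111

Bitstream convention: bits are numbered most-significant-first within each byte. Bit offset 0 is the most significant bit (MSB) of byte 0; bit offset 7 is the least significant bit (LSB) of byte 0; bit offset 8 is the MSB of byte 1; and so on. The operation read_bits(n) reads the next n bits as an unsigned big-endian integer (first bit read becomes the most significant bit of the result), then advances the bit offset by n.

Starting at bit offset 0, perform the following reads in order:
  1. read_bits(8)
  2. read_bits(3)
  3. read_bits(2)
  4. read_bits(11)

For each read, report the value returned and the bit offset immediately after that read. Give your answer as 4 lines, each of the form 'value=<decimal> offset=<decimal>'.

Answer: value=78 offset=8
value=0 offset=11
value=0 offset=13
value=1135 offset=24

Derivation:
Read 1: bits[0:8] width=8 -> value=78 (bin 01001110); offset now 8 = byte 1 bit 0; 16 bits remain
Read 2: bits[8:11] width=3 -> value=0 (bin 000); offset now 11 = byte 1 bit 3; 13 bits remain
Read 3: bits[11:13] width=2 -> value=0 (bin 00); offset now 13 = byte 1 bit 5; 11 bits remain
Read 4: bits[13:24] width=11 -> value=1135 (bin 10001101111); offset now 24 = byte 3 bit 0; 0 bits remain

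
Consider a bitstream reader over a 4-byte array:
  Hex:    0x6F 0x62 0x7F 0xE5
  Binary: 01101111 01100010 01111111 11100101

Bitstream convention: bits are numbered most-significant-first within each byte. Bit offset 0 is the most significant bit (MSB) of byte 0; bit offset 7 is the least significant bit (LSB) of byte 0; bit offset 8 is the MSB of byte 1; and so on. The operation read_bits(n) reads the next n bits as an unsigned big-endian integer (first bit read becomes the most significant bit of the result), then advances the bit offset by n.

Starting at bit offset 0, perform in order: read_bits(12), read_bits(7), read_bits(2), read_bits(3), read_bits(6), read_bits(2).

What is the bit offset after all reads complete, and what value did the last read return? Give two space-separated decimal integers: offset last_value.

Answer: 32 1

Derivation:
Read 1: bits[0:12] width=12 -> value=1782 (bin 011011110110); offset now 12 = byte 1 bit 4; 20 bits remain
Read 2: bits[12:19] width=7 -> value=19 (bin 0010011); offset now 19 = byte 2 bit 3; 13 bits remain
Read 3: bits[19:21] width=2 -> value=3 (bin 11); offset now 21 = byte 2 bit 5; 11 bits remain
Read 4: bits[21:24] width=3 -> value=7 (bin 111); offset now 24 = byte 3 bit 0; 8 bits remain
Read 5: bits[24:30] width=6 -> value=57 (bin 111001); offset now 30 = byte 3 bit 6; 2 bits remain
Read 6: bits[30:32] width=2 -> value=1 (bin 01); offset now 32 = byte 4 bit 0; 0 bits remain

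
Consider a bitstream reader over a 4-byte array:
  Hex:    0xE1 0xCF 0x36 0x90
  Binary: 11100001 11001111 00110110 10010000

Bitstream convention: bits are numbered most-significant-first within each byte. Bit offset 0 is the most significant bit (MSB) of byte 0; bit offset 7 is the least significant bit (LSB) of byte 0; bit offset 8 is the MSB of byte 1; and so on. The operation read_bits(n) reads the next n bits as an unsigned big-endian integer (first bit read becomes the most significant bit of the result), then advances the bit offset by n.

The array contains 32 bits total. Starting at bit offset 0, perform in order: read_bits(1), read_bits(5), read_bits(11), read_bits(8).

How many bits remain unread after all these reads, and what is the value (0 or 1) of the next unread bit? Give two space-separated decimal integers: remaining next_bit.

Answer: 7 0

Derivation:
Read 1: bits[0:1] width=1 -> value=1 (bin 1); offset now 1 = byte 0 bit 1; 31 bits remain
Read 2: bits[1:6] width=5 -> value=24 (bin 11000); offset now 6 = byte 0 bit 6; 26 bits remain
Read 3: bits[6:17] width=11 -> value=926 (bin 01110011110); offset now 17 = byte 2 bit 1; 15 bits remain
Read 4: bits[17:25] width=8 -> value=109 (bin 01101101); offset now 25 = byte 3 bit 1; 7 bits remain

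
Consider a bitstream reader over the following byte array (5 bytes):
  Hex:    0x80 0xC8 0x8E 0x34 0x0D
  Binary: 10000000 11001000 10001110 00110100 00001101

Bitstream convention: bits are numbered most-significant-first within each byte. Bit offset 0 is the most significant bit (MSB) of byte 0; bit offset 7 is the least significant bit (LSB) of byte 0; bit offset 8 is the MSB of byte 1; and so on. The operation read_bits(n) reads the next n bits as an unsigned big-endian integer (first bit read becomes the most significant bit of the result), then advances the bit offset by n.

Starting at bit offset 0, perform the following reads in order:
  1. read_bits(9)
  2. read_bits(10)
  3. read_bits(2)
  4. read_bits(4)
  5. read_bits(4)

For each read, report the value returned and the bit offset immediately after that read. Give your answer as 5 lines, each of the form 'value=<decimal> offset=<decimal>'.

Answer: value=257 offset=9
value=580 offset=19
value=1 offset=21
value=12 offset=25
value=6 offset=29

Derivation:
Read 1: bits[0:9] width=9 -> value=257 (bin 100000001); offset now 9 = byte 1 bit 1; 31 bits remain
Read 2: bits[9:19] width=10 -> value=580 (bin 1001000100); offset now 19 = byte 2 bit 3; 21 bits remain
Read 3: bits[19:21] width=2 -> value=1 (bin 01); offset now 21 = byte 2 bit 5; 19 bits remain
Read 4: bits[21:25] width=4 -> value=12 (bin 1100); offset now 25 = byte 3 bit 1; 15 bits remain
Read 5: bits[25:29] width=4 -> value=6 (bin 0110); offset now 29 = byte 3 bit 5; 11 bits remain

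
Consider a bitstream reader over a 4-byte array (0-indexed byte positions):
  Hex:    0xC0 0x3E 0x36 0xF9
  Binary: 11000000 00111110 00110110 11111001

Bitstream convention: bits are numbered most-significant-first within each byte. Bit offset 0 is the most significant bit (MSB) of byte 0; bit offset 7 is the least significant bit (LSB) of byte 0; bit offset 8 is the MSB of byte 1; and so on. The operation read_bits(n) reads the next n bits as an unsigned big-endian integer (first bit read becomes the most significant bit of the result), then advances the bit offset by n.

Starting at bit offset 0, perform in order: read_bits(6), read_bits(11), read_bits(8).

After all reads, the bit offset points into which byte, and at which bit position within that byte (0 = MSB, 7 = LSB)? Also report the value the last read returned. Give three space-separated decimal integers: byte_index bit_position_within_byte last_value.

Answer: 3 1 109

Derivation:
Read 1: bits[0:6] width=6 -> value=48 (bin 110000); offset now 6 = byte 0 bit 6; 26 bits remain
Read 2: bits[6:17] width=11 -> value=124 (bin 00001111100); offset now 17 = byte 2 bit 1; 15 bits remain
Read 3: bits[17:25] width=8 -> value=109 (bin 01101101); offset now 25 = byte 3 bit 1; 7 bits remain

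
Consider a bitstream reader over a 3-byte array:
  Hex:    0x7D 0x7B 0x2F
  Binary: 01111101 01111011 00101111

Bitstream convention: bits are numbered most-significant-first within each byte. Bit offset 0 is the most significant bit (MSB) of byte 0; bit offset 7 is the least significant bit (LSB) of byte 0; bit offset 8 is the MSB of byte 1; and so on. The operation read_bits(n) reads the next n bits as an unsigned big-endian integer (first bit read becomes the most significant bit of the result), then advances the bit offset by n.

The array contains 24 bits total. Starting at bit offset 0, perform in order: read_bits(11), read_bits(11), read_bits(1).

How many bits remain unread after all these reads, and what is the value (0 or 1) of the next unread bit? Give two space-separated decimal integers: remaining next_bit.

Read 1: bits[0:11] width=11 -> value=1003 (bin 01111101011); offset now 11 = byte 1 bit 3; 13 bits remain
Read 2: bits[11:22] width=11 -> value=1739 (bin 11011001011); offset now 22 = byte 2 bit 6; 2 bits remain
Read 3: bits[22:23] width=1 -> value=1 (bin 1); offset now 23 = byte 2 bit 7; 1 bits remain

Answer: 1 1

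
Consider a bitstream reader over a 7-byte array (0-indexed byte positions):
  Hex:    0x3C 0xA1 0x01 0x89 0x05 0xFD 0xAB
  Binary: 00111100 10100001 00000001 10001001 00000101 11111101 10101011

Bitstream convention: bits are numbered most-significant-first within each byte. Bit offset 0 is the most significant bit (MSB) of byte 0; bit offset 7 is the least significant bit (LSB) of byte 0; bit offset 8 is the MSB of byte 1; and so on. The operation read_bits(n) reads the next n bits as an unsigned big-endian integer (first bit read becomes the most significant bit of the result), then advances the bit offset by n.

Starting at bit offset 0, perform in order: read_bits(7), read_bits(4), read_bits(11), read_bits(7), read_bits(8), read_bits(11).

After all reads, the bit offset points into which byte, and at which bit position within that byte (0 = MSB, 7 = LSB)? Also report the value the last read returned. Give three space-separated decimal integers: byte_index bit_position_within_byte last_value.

Answer: 6 0 1533

Derivation:
Read 1: bits[0:7] width=7 -> value=30 (bin 0011110); offset now 7 = byte 0 bit 7; 49 bits remain
Read 2: bits[7:11] width=4 -> value=5 (bin 0101); offset now 11 = byte 1 bit 3; 45 bits remain
Read 3: bits[11:22] width=11 -> value=64 (bin 00001000000); offset now 22 = byte 2 bit 6; 34 bits remain
Read 4: bits[22:29] width=7 -> value=49 (bin 0110001); offset now 29 = byte 3 bit 5; 27 bits remain
Read 5: bits[29:37] width=8 -> value=32 (bin 00100000); offset now 37 = byte 4 bit 5; 19 bits remain
Read 6: bits[37:48] width=11 -> value=1533 (bin 10111111101); offset now 48 = byte 6 bit 0; 8 bits remain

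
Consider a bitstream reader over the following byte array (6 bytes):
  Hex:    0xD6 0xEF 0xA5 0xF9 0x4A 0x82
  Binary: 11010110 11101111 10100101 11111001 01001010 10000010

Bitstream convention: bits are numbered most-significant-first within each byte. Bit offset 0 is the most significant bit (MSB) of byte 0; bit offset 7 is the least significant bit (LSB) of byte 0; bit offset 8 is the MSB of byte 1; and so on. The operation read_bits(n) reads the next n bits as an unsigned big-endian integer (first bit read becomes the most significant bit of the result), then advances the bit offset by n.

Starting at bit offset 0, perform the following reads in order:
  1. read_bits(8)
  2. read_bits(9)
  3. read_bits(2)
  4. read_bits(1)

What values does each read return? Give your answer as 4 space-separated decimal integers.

Read 1: bits[0:8] width=8 -> value=214 (bin 11010110); offset now 8 = byte 1 bit 0; 40 bits remain
Read 2: bits[8:17] width=9 -> value=479 (bin 111011111); offset now 17 = byte 2 bit 1; 31 bits remain
Read 3: bits[17:19] width=2 -> value=1 (bin 01); offset now 19 = byte 2 bit 3; 29 bits remain
Read 4: bits[19:20] width=1 -> value=0 (bin 0); offset now 20 = byte 2 bit 4; 28 bits remain

Answer: 214 479 1 0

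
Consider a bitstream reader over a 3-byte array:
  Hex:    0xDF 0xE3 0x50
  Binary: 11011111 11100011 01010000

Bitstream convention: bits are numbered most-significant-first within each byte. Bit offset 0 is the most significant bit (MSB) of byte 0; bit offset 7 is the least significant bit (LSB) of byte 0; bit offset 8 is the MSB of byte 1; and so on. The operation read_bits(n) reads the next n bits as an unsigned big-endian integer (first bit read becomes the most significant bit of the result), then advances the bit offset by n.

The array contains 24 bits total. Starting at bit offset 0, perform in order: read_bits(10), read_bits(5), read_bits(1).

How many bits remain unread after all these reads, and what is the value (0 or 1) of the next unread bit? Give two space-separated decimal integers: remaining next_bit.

Answer: 8 0

Derivation:
Read 1: bits[0:10] width=10 -> value=895 (bin 1101111111); offset now 10 = byte 1 bit 2; 14 bits remain
Read 2: bits[10:15] width=5 -> value=17 (bin 10001); offset now 15 = byte 1 bit 7; 9 bits remain
Read 3: bits[15:16] width=1 -> value=1 (bin 1); offset now 16 = byte 2 bit 0; 8 bits remain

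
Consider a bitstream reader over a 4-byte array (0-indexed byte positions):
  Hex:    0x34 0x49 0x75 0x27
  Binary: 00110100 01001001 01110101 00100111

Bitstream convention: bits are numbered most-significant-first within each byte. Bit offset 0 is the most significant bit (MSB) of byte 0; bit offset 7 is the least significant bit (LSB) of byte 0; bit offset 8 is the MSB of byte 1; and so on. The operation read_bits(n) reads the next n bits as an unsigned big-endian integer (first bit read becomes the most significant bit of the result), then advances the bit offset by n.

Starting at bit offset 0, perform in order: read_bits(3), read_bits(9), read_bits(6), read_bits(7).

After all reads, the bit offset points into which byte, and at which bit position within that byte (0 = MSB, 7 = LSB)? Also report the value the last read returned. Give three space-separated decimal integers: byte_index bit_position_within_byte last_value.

Answer: 3 1 106

Derivation:
Read 1: bits[0:3] width=3 -> value=1 (bin 001); offset now 3 = byte 0 bit 3; 29 bits remain
Read 2: bits[3:12] width=9 -> value=324 (bin 101000100); offset now 12 = byte 1 bit 4; 20 bits remain
Read 3: bits[12:18] width=6 -> value=37 (bin 100101); offset now 18 = byte 2 bit 2; 14 bits remain
Read 4: bits[18:25] width=7 -> value=106 (bin 1101010); offset now 25 = byte 3 bit 1; 7 bits remain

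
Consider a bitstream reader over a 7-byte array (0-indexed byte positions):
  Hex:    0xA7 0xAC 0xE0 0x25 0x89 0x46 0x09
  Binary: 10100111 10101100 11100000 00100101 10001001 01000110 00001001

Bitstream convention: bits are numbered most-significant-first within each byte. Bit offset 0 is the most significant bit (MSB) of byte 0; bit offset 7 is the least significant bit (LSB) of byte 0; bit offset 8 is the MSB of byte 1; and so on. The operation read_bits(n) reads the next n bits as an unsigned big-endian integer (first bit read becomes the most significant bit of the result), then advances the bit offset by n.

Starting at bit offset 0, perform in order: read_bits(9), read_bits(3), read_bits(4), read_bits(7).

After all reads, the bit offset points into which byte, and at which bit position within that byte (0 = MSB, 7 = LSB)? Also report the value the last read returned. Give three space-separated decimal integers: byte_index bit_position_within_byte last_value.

Read 1: bits[0:9] width=9 -> value=335 (bin 101001111); offset now 9 = byte 1 bit 1; 47 bits remain
Read 2: bits[9:12] width=3 -> value=2 (bin 010); offset now 12 = byte 1 bit 4; 44 bits remain
Read 3: bits[12:16] width=4 -> value=12 (bin 1100); offset now 16 = byte 2 bit 0; 40 bits remain
Read 4: bits[16:23] width=7 -> value=112 (bin 1110000); offset now 23 = byte 2 bit 7; 33 bits remain

Answer: 2 7 112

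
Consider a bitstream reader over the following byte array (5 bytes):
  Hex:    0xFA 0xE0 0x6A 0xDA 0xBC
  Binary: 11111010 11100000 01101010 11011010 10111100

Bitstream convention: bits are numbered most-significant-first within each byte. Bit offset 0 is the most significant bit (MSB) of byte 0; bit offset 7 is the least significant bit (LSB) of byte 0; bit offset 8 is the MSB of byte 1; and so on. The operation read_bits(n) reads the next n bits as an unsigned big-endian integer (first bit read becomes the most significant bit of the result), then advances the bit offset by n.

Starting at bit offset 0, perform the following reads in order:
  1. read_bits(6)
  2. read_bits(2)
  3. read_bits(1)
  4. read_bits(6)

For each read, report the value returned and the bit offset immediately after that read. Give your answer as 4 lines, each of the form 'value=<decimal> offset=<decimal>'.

Answer: value=62 offset=6
value=2 offset=8
value=1 offset=9
value=48 offset=15

Derivation:
Read 1: bits[0:6] width=6 -> value=62 (bin 111110); offset now 6 = byte 0 bit 6; 34 bits remain
Read 2: bits[6:8] width=2 -> value=2 (bin 10); offset now 8 = byte 1 bit 0; 32 bits remain
Read 3: bits[8:9] width=1 -> value=1 (bin 1); offset now 9 = byte 1 bit 1; 31 bits remain
Read 4: bits[9:15] width=6 -> value=48 (bin 110000); offset now 15 = byte 1 bit 7; 25 bits remain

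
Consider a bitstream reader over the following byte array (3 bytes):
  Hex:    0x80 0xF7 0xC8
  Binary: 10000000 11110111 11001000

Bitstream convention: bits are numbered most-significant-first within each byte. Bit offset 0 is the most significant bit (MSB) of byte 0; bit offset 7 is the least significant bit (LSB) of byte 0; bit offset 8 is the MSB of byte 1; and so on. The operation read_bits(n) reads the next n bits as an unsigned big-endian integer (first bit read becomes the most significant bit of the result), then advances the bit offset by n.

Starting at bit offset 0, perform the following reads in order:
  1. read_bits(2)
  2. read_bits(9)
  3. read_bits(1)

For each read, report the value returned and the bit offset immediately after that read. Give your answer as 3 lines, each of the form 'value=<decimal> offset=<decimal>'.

Read 1: bits[0:2] width=2 -> value=2 (bin 10); offset now 2 = byte 0 bit 2; 22 bits remain
Read 2: bits[2:11] width=9 -> value=7 (bin 000000111); offset now 11 = byte 1 bit 3; 13 bits remain
Read 3: bits[11:12] width=1 -> value=1 (bin 1); offset now 12 = byte 1 bit 4; 12 bits remain

Answer: value=2 offset=2
value=7 offset=11
value=1 offset=12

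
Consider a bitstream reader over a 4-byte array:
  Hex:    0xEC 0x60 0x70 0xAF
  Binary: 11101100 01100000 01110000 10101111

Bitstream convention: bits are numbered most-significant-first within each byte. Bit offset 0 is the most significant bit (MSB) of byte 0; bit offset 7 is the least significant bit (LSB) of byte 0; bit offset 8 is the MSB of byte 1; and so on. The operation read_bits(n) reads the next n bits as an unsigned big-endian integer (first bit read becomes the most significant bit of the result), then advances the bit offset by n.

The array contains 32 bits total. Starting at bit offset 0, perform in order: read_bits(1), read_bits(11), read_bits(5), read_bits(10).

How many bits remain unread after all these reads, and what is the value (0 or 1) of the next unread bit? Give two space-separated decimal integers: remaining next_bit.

Answer: 5 0

Derivation:
Read 1: bits[0:1] width=1 -> value=1 (bin 1); offset now 1 = byte 0 bit 1; 31 bits remain
Read 2: bits[1:12] width=11 -> value=1734 (bin 11011000110); offset now 12 = byte 1 bit 4; 20 bits remain
Read 3: bits[12:17] width=5 -> value=0 (bin 00000); offset now 17 = byte 2 bit 1; 15 bits remain
Read 4: bits[17:27] width=10 -> value=901 (bin 1110000101); offset now 27 = byte 3 bit 3; 5 bits remain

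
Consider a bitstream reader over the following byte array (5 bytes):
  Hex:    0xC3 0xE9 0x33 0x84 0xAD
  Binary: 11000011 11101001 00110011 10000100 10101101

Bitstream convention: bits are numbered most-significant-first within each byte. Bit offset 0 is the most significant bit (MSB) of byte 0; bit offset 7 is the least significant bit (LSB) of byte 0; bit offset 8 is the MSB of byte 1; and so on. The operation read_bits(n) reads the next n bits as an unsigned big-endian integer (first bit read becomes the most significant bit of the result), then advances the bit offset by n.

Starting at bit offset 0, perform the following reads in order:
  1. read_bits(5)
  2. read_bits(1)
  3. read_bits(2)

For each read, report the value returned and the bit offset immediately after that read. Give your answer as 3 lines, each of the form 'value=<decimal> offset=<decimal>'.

Answer: value=24 offset=5
value=0 offset=6
value=3 offset=8

Derivation:
Read 1: bits[0:5] width=5 -> value=24 (bin 11000); offset now 5 = byte 0 bit 5; 35 bits remain
Read 2: bits[5:6] width=1 -> value=0 (bin 0); offset now 6 = byte 0 bit 6; 34 bits remain
Read 3: bits[6:8] width=2 -> value=3 (bin 11); offset now 8 = byte 1 bit 0; 32 bits remain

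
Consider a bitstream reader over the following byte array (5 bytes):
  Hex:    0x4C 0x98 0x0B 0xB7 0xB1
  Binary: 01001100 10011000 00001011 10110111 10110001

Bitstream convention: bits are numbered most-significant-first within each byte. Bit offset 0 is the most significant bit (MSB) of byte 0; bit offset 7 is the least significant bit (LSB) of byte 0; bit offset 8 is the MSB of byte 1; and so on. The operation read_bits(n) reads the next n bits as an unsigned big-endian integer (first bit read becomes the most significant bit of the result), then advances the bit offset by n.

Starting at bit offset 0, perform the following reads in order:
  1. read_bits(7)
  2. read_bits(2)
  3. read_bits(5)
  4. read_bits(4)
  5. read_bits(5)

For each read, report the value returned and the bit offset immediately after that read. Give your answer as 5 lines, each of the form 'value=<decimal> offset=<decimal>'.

Answer: value=38 offset=7
value=1 offset=9
value=6 offset=14
value=0 offset=18
value=5 offset=23

Derivation:
Read 1: bits[0:7] width=7 -> value=38 (bin 0100110); offset now 7 = byte 0 bit 7; 33 bits remain
Read 2: bits[7:9] width=2 -> value=1 (bin 01); offset now 9 = byte 1 bit 1; 31 bits remain
Read 3: bits[9:14] width=5 -> value=6 (bin 00110); offset now 14 = byte 1 bit 6; 26 bits remain
Read 4: bits[14:18] width=4 -> value=0 (bin 0000); offset now 18 = byte 2 bit 2; 22 bits remain
Read 5: bits[18:23] width=5 -> value=5 (bin 00101); offset now 23 = byte 2 bit 7; 17 bits remain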